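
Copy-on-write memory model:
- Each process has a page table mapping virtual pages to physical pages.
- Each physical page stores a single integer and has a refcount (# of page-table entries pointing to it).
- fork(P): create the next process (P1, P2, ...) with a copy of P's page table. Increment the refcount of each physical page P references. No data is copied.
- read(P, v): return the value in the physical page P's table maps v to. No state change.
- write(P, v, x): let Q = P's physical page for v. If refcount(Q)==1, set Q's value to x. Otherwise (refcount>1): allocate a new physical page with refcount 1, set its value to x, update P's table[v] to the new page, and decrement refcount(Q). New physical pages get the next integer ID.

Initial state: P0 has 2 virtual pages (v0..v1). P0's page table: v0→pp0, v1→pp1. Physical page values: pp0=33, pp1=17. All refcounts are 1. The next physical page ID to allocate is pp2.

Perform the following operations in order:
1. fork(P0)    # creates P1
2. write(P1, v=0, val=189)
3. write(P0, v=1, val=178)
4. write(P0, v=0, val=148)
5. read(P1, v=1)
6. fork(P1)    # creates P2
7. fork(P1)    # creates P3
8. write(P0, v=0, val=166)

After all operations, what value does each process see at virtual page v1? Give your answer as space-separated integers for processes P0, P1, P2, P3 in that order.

Answer: 178 17 17 17

Derivation:
Op 1: fork(P0) -> P1. 2 ppages; refcounts: pp0:2 pp1:2
Op 2: write(P1, v0, 189). refcount(pp0)=2>1 -> COPY to pp2. 3 ppages; refcounts: pp0:1 pp1:2 pp2:1
Op 3: write(P0, v1, 178). refcount(pp1)=2>1 -> COPY to pp3. 4 ppages; refcounts: pp0:1 pp1:1 pp2:1 pp3:1
Op 4: write(P0, v0, 148). refcount(pp0)=1 -> write in place. 4 ppages; refcounts: pp0:1 pp1:1 pp2:1 pp3:1
Op 5: read(P1, v1) -> 17. No state change.
Op 6: fork(P1) -> P2. 4 ppages; refcounts: pp0:1 pp1:2 pp2:2 pp3:1
Op 7: fork(P1) -> P3. 4 ppages; refcounts: pp0:1 pp1:3 pp2:3 pp3:1
Op 8: write(P0, v0, 166). refcount(pp0)=1 -> write in place. 4 ppages; refcounts: pp0:1 pp1:3 pp2:3 pp3:1
P0: v1 -> pp3 = 178
P1: v1 -> pp1 = 17
P2: v1 -> pp1 = 17
P3: v1 -> pp1 = 17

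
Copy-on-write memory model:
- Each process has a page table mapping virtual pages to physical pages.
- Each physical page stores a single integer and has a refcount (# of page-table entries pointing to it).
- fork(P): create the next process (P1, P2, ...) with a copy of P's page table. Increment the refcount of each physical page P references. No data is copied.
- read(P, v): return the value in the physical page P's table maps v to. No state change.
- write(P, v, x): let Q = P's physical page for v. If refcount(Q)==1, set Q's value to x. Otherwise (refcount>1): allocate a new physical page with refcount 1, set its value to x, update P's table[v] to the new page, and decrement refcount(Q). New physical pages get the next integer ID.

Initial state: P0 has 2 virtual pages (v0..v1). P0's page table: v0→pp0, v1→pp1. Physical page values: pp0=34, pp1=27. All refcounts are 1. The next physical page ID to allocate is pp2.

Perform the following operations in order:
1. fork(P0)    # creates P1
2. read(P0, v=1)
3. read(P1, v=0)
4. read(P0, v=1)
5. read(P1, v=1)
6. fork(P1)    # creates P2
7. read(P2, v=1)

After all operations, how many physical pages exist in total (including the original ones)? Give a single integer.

Op 1: fork(P0) -> P1. 2 ppages; refcounts: pp0:2 pp1:2
Op 2: read(P0, v1) -> 27. No state change.
Op 3: read(P1, v0) -> 34. No state change.
Op 4: read(P0, v1) -> 27. No state change.
Op 5: read(P1, v1) -> 27. No state change.
Op 6: fork(P1) -> P2. 2 ppages; refcounts: pp0:3 pp1:3
Op 7: read(P2, v1) -> 27. No state change.

Answer: 2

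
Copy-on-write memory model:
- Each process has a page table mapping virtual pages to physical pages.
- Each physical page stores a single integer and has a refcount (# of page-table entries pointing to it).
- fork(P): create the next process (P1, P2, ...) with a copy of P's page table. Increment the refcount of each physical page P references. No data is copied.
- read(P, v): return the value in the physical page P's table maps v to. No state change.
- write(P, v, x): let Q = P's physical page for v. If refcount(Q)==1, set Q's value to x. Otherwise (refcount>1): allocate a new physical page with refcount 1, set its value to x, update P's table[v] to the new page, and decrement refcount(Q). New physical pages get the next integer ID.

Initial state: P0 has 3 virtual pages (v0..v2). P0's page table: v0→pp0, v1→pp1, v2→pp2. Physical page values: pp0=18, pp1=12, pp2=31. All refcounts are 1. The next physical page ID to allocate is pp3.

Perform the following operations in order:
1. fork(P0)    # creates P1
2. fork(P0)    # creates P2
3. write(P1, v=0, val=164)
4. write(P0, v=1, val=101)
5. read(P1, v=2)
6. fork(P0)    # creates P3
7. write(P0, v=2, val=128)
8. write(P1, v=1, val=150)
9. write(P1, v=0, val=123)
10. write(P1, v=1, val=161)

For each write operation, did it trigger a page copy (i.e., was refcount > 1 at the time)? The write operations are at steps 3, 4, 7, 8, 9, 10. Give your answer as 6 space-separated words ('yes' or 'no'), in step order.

Op 1: fork(P0) -> P1. 3 ppages; refcounts: pp0:2 pp1:2 pp2:2
Op 2: fork(P0) -> P2. 3 ppages; refcounts: pp0:3 pp1:3 pp2:3
Op 3: write(P1, v0, 164). refcount(pp0)=3>1 -> COPY to pp3. 4 ppages; refcounts: pp0:2 pp1:3 pp2:3 pp3:1
Op 4: write(P0, v1, 101). refcount(pp1)=3>1 -> COPY to pp4. 5 ppages; refcounts: pp0:2 pp1:2 pp2:3 pp3:1 pp4:1
Op 5: read(P1, v2) -> 31. No state change.
Op 6: fork(P0) -> P3. 5 ppages; refcounts: pp0:3 pp1:2 pp2:4 pp3:1 pp4:2
Op 7: write(P0, v2, 128). refcount(pp2)=4>1 -> COPY to pp5. 6 ppages; refcounts: pp0:3 pp1:2 pp2:3 pp3:1 pp4:2 pp5:1
Op 8: write(P1, v1, 150). refcount(pp1)=2>1 -> COPY to pp6. 7 ppages; refcounts: pp0:3 pp1:1 pp2:3 pp3:1 pp4:2 pp5:1 pp6:1
Op 9: write(P1, v0, 123). refcount(pp3)=1 -> write in place. 7 ppages; refcounts: pp0:3 pp1:1 pp2:3 pp3:1 pp4:2 pp5:1 pp6:1
Op 10: write(P1, v1, 161). refcount(pp6)=1 -> write in place. 7 ppages; refcounts: pp0:3 pp1:1 pp2:3 pp3:1 pp4:2 pp5:1 pp6:1

yes yes yes yes no no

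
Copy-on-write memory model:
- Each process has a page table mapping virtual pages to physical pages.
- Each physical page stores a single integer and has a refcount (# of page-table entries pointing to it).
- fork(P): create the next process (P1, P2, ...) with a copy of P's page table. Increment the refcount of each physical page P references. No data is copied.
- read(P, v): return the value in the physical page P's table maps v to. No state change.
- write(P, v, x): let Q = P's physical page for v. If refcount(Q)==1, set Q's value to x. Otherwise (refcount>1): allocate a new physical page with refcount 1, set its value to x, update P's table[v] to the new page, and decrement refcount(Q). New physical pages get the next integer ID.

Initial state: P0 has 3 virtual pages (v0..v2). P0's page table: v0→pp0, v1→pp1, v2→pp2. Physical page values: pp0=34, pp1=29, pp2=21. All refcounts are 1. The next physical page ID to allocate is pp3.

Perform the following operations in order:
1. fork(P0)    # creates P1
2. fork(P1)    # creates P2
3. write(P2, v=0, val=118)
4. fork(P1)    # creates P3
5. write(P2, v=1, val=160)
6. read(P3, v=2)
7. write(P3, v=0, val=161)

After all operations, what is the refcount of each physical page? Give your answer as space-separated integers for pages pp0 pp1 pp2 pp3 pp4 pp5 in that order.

Answer: 2 3 4 1 1 1

Derivation:
Op 1: fork(P0) -> P1. 3 ppages; refcounts: pp0:2 pp1:2 pp2:2
Op 2: fork(P1) -> P2. 3 ppages; refcounts: pp0:3 pp1:3 pp2:3
Op 3: write(P2, v0, 118). refcount(pp0)=3>1 -> COPY to pp3. 4 ppages; refcounts: pp0:2 pp1:3 pp2:3 pp3:1
Op 4: fork(P1) -> P3. 4 ppages; refcounts: pp0:3 pp1:4 pp2:4 pp3:1
Op 5: write(P2, v1, 160). refcount(pp1)=4>1 -> COPY to pp4. 5 ppages; refcounts: pp0:3 pp1:3 pp2:4 pp3:1 pp4:1
Op 6: read(P3, v2) -> 21. No state change.
Op 7: write(P3, v0, 161). refcount(pp0)=3>1 -> COPY to pp5. 6 ppages; refcounts: pp0:2 pp1:3 pp2:4 pp3:1 pp4:1 pp5:1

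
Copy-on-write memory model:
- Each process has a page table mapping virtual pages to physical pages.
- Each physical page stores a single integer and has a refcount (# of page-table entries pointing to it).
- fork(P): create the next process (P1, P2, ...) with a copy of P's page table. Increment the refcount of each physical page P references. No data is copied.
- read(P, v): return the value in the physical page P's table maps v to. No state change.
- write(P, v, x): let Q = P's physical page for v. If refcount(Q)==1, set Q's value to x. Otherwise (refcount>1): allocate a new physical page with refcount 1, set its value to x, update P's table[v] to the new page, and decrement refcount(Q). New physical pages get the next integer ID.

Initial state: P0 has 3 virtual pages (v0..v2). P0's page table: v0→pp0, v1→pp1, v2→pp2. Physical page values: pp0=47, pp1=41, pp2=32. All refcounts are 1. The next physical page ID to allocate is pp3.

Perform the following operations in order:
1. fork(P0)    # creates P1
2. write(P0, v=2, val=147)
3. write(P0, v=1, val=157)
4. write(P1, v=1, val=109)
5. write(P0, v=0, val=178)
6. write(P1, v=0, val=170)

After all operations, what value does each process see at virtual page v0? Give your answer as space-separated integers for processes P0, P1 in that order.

Op 1: fork(P0) -> P1. 3 ppages; refcounts: pp0:2 pp1:2 pp2:2
Op 2: write(P0, v2, 147). refcount(pp2)=2>1 -> COPY to pp3. 4 ppages; refcounts: pp0:2 pp1:2 pp2:1 pp3:1
Op 3: write(P0, v1, 157). refcount(pp1)=2>1 -> COPY to pp4. 5 ppages; refcounts: pp0:2 pp1:1 pp2:1 pp3:1 pp4:1
Op 4: write(P1, v1, 109). refcount(pp1)=1 -> write in place. 5 ppages; refcounts: pp0:2 pp1:1 pp2:1 pp3:1 pp4:1
Op 5: write(P0, v0, 178). refcount(pp0)=2>1 -> COPY to pp5. 6 ppages; refcounts: pp0:1 pp1:1 pp2:1 pp3:1 pp4:1 pp5:1
Op 6: write(P1, v0, 170). refcount(pp0)=1 -> write in place. 6 ppages; refcounts: pp0:1 pp1:1 pp2:1 pp3:1 pp4:1 pp5:1
P0: v0 -> pp5 = 178
P1: v0 -> pp0 = 170

Answer: 178 170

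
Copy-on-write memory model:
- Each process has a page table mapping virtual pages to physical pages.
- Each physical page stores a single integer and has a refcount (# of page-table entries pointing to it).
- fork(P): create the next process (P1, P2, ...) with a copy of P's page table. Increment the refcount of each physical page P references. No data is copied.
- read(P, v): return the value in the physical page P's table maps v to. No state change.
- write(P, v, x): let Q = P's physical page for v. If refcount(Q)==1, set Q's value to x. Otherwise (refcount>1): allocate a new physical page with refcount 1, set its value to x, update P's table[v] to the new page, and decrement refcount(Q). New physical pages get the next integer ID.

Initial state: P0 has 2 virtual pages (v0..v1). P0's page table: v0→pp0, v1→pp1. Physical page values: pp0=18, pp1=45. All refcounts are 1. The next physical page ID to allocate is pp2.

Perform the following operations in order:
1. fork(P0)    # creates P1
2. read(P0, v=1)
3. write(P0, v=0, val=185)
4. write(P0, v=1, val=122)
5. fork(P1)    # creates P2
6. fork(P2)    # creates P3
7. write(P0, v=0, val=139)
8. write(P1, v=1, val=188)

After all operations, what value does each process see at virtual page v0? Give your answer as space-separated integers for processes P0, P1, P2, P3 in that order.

Answer: 139 18 18 18

Derivation:
Op 1: fork(P0) -> P1. 2 ppages; refcounts: pp0:2 pp1:2
Op 2: read(P0, v1) -> 45. No state change.
Op 3: write(P0, v0, 185). refcount(pp0)=2>1 -> COPY to pp2. 3 ppages; refcounts: pp0:1 pp1:2 pp2:1
Op 4: write(P0, v1, 122). refcount(pp1)=2>1 -> COPY to pp3. 4 ppages; refcounts: pp0:1 pp1:1 pp2:1 pp3:1
Op 5: fork(P1) -> P2. 4 ppages; refcounts: pp0:2 pp1:2 pp2:1 pp3:1
Op 6: fork(P2) -> P3. 4 ppages; refcounts: pp0:3 pp1:3 pp2:1 pp3:1
Op 7: write(P0, v0, 139). refcount(pp2)=1 -> write in place. 4 ppages; refcounts: pp0:3 pp1:3 pp2:1 pp3:1
Op 8: write(P1, v1, 188). refcount(pp1)=3>1 -> COPY to pp4. 5 ppages; refcounts: pp0:3 pp1:2 pp2:1 pp3:1 pp4:1
P0: v0 -> pp2 = 139
P1: v0 -> pp0 = 18
P2: v0 -> pp0 = 18
P3: v0 -> pp0 = 18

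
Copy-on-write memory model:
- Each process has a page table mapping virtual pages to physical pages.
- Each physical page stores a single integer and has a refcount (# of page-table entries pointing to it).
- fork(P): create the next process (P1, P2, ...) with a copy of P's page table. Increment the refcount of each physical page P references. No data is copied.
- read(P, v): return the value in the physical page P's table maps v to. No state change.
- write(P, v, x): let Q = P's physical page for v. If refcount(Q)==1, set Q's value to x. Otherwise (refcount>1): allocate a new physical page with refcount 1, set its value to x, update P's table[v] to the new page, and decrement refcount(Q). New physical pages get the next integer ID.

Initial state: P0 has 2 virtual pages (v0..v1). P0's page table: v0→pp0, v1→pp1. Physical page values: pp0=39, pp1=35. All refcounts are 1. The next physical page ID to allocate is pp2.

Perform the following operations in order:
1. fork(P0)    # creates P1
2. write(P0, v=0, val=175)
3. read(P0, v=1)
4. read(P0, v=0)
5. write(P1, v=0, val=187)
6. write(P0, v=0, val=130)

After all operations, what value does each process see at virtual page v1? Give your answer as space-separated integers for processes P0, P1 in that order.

Answer: 35 35

Derivation:
Op 1: fork(P0) -> P1. 2 ppages; refcounts: pp0:2 pp1:2
Op 2: write(P0, v0, 175). refcount(pp0)=2>1 -> COPY to pp2. 3 ppages; refcounts: pp0:1 pp1:2 pp2:1
Op 3: read(P0, v1) -> 35. No state change.
Op 4: read(P0, v0) -> 175. No state change.
Op 5: write(P1, v0, 187). refcount(pp0)=1 -> write in place. 3 ppages; refcounts: pp0:1 pp1:2 pp2:1
Op 6: write(P0, v0, 130). refcount(pp2)=1 -> write in place. 3 ppages; refcounts: pp0:1 pp1:2 pp2:1
P0: v1 -> pp1 = 35
P1: v1 -> pp1 = 35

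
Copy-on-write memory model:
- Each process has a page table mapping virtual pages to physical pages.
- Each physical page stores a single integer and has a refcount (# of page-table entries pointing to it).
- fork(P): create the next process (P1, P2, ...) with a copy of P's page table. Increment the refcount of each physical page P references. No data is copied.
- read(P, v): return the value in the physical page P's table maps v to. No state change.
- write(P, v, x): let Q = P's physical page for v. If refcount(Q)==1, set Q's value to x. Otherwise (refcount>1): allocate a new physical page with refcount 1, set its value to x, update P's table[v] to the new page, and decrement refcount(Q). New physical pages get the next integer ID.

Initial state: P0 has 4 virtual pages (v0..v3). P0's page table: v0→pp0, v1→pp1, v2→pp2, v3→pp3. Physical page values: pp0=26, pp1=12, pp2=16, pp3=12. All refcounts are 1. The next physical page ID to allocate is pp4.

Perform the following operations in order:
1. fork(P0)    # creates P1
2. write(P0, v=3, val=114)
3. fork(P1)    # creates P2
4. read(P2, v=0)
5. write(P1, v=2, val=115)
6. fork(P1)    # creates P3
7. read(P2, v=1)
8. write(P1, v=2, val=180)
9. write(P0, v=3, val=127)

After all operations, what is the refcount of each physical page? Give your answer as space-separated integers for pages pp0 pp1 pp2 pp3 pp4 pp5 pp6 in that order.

Answer: 4 4 2 3 1 1 1

Derivation:
Op 1: fork(P0) -> P1. 4 ppages; refcounts: pp0:2 pp1:2 pp2:2 pp3:2
Op 2: write(P0, v3, 114). refcount(pp3)=2>1 -> COPY to pp4. 5 ppages; refcounts: pp0:2 pp1:2 pp2:2 pp3:1 pp4:1
Op 3: fork(P1) -> P2. 5 ppages; refcounts: pp0:3 pp1:3 pp2:3 pp3:2 pp4:1
Op 4: read(P2, v0) -> 26. No state change.
Op 5: write(P1, v2, 115). refcount(pp2)=3>1 -> COPY to pp5. 6 ppages; refcounts: pp0:3 pp1:3 pp2:2 pp3:2 pp4:1 pp5:1
Op 6: fork(P1) -> P3. 6 ppages; refcounts: pp0:4 pp1:4 pp2:2 pp3:3 pp4:1 pp5:2
Op 7: read(P2, v1) -> 12. No state change.
Op 8: write(P1, v2, 180). refcount(pp5)=2>1 -> COPY to pp6. 7 ppages; refcounts: pp0:4 pp1:4 pp2:2 pp3:3 pp4:1 pp5:1 pp6:1
Op 9: write(P0, v3, 127). refcount(pp4)=1 -> write in place. 7 ppages; refcounts: pp0:4 pp1:4 pp2:2 pp3:3 pp4:1 pp5:1 pp6:1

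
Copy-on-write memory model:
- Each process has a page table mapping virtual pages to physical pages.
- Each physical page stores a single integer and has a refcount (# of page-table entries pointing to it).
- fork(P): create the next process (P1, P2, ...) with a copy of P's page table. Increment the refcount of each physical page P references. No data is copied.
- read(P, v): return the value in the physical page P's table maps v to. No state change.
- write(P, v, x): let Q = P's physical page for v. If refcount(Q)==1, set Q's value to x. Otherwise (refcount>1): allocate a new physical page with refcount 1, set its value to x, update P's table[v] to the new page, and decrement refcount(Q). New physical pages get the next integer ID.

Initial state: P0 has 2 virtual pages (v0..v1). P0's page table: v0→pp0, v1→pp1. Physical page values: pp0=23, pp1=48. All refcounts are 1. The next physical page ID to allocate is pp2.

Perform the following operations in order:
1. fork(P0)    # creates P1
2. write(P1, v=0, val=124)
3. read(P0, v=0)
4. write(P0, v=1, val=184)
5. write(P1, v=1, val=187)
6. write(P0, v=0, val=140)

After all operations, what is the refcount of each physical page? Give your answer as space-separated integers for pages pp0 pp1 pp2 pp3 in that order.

Op 1: fork(P0) -> P1. 2 ppages; refcounts: pp0:2 pp1:2
Op 2: write(P1, v0, 124). refcount(pp0)=2>1 -> COPY to pp2. 3 ppages; refcounts: pp0:1 pp1:2 pp2:1
Op 3: read(P0, v0) -> 23. No state change.
Op 4: write(P0, v1, 184). refcount(pp1)=2>1 -> COPY to pp3. 4 ppages; refcounts: pp0:1 pp1:1 pp2:1 pp3:1
Op 5: write(P1, v1, 187). refcount(pp1)=1 -> write in place. 4 ppages; refcounts: pp0:1 pp1:1 pp2:1 pp3:1
Op 6: write(P0, v0, 140). refcount(pp0)=1 -> write in place. 4 ppages; refcounts: pp0:1 pp1:1 pp2:1 pp3:1

Answer: 1 1 1 1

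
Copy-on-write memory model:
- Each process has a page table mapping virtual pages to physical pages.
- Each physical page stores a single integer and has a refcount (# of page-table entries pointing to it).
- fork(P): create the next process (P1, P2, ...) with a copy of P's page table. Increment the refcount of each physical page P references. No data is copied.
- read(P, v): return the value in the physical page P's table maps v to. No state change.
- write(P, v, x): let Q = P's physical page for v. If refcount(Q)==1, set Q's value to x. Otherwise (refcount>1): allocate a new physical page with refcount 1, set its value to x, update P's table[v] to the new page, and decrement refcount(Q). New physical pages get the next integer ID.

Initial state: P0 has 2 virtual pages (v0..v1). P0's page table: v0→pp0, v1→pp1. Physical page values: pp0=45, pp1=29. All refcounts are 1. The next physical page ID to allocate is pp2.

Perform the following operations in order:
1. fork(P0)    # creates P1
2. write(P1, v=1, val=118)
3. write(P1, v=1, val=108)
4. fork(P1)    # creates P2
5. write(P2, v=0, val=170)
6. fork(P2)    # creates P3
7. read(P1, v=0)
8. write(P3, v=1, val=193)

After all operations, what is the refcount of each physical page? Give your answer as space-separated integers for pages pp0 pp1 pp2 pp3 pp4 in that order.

Answer: 2 1 2 2 1

Derivation:
Op 1: fork(P0) -> P1. 2 ppages; refcounts: pp0:2 pp1:2
Op 2: write(P1, v1, 118). refcount(pp1)=2>1 -> COPY to pp2. 3 ppages; refcounts: pp0:2 pp1:1 pp2:1
Op 3: write(P1, v1, 108). refcount(pp2)=1 -> write in place. 3 ppages; refcounts: pp0:2 pp1:1 pp2:1
Op 4: fork(P1) -> P2. 3 ppages; refcounts: pp0:3 pp1:1 pp2:2
Op 5: write(P2, v0, 170). refcount(pp0)=3>1 -> COPY to pp3. 4 ppages; refcounts: pp0:2 pp1:1 pp2:2 pp3:1
Op 6: fork(P2) -> P3. 4 ppages; refcounts: pp0:2 pp1:1 pp2:3 pp3:2
Op 7: read(P1, v0) -> 45. No state change.
Op 8: write(P3, v1, 193). refcount(pp2)=3>1 -> COPY to pp4. 5 ppages; refcounts: pp0:2 pp1:1 pp2:2 pp3:2 pp4:1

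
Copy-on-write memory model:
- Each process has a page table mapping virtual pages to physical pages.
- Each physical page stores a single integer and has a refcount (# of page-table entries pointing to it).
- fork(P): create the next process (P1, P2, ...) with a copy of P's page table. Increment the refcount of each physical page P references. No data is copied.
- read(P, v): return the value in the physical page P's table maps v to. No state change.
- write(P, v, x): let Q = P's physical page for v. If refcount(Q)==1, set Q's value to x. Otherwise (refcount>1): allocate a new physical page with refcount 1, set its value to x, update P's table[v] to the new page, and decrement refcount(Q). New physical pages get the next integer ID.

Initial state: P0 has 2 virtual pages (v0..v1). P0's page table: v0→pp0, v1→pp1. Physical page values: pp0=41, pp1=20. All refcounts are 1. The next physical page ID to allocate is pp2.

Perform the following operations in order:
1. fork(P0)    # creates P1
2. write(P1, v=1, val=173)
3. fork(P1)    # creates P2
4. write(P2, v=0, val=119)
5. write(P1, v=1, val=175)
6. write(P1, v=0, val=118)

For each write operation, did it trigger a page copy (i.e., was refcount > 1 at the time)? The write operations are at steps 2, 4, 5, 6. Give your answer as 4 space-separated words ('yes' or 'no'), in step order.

Op 1: fork(P0) -> P1. 2 ppages; refcounts: pp0:2 pp1:2
Op 2: write(P1, v1, 173). refcount(pp1)=2>1 -> COPY to pp2. 3 ppages; refcounts: pp0:2 pp1:1 pp2:1
Op 3: fork(P1) -> P2. 3 ppages; refcounts: pp0:3 pp1:1 pp2:2
Op 4: write(P2, v0, 119). refcount(pp0)=3>1 -> COPY to pp3. 4 ppages; refcounts: pp0:2 pp1:1 pp2:2 pp3:1
Op 5: write(P1, v1, 175). refcount(pp2)=2>1 -> COPY to pp4. 5 ppages; refcounts: pp0:2 pp1:1 pp2:1 pp3:1 pp4:1
Op 6: write(P1, v0, 118). refcount(pp0)=2>1 -> COPY to pp5. 6 ppages; refcounts: pp0:1 pp1:1 pp2:1 pp3:1 pp4:1 pp5:1

yes yes yes yes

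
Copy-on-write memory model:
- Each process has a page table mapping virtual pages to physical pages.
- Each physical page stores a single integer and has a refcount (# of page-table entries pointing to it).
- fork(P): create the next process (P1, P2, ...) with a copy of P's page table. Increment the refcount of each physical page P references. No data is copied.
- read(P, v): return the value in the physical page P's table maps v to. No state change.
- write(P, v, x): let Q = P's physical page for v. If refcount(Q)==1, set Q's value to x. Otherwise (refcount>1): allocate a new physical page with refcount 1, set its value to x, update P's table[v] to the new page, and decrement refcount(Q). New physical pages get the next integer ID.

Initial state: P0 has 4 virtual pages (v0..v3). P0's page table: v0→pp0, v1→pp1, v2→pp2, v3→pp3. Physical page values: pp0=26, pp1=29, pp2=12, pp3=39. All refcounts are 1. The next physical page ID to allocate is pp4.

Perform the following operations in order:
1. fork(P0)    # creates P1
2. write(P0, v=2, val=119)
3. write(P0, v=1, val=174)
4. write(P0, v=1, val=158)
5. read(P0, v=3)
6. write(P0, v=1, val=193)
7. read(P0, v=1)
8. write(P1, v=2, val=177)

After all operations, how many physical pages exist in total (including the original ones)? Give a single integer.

Answer: 6

Derivation:
Op 1: fork(P0) -> P1. 4 ppages; refcounts: pp0:2 pp1:2 pp2:2 pp3:2
Op 2: write(P0, v2, 119). refcount(pp2)=2>1 -> COPY to pp4. 5 ppages; refcounts: pp0:2 pp1:2 pp2:1 pp3:2 pp4:1
Op 3: write(P0, v1, 174). refcount(pp1)=2>1 -> COPY to pp5. 6 ppages; refcounts: pp0:2 pp1:1 pp2:1 pp3:2 pp4:1 pp5:1
Op 4: write(P0, v1, 158). refcount(pp5)=1 -> write in place. 6 ppages; refcounts: pp0:2 pp1:1 pp2:1 pp3:2 pp4:1 pp5:1
Op 5: read(P0, v3) -> 39. No state change.
Op 6: write(P0, v1, 193). refcount(pp5)=1 -> write in place. 6 ppages; refcounts: pp0:2 pp1:1 pp2:1 pp3:2 pp4:1 pp5:1
Op 7: read(P0, v1) -> 193. No state change.
Op 8: write(P1, v2, 177). refcount(pp2)=1 -> write in place. 6 ppages; refcounts: pp0:2 pp1:1 pp2:1 pp3:2 pp4:1 pp5:1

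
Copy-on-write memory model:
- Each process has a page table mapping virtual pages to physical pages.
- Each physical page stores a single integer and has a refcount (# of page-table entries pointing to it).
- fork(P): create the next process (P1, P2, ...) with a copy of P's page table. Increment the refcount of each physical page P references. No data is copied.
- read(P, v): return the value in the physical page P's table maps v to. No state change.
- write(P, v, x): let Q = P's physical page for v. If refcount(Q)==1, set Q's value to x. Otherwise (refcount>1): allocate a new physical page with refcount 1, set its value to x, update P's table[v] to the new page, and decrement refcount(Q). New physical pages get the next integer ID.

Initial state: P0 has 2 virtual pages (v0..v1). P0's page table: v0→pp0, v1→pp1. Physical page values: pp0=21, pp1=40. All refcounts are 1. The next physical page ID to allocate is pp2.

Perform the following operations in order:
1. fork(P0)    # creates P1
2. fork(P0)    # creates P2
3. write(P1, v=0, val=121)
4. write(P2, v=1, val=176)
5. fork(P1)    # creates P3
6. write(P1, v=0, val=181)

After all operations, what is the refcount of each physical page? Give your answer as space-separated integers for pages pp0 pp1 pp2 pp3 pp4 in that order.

Op 1: fork(P0) -> P1. 2 ppages; refcounts: pp0:2 pp1:2
Op 2: fork(P0) -> P2. 2 ppages; refcounts: pp0:3 pp1:3
Op 3: write(P1, v0, 121). refcount(pp0)=3>1 -> COPY to pp2. 3 ppages; refcounts: pp0:2 pp1:3 pp2:1
Op 4: write(P2, v1, 176). refcount(pp1)=3>1 -> COPY to pp3. 4 ppages; refcounts: pp0:2 pp1:2 pp2:1 pp3:1
Op 5: fork(P1) -> P3. 4 ppages; refcounts: pp0:2 pp1:3 pp2:2 pp3:1
Op 6: write(P1, v0, 181). refcount(pp2)=2>1 -> COPY to pp4. 5 ppages; refcounts: pp0:2 pp1:3 pp2:1 pp3:1 pp4:1

Answer: 2 3 1 1 1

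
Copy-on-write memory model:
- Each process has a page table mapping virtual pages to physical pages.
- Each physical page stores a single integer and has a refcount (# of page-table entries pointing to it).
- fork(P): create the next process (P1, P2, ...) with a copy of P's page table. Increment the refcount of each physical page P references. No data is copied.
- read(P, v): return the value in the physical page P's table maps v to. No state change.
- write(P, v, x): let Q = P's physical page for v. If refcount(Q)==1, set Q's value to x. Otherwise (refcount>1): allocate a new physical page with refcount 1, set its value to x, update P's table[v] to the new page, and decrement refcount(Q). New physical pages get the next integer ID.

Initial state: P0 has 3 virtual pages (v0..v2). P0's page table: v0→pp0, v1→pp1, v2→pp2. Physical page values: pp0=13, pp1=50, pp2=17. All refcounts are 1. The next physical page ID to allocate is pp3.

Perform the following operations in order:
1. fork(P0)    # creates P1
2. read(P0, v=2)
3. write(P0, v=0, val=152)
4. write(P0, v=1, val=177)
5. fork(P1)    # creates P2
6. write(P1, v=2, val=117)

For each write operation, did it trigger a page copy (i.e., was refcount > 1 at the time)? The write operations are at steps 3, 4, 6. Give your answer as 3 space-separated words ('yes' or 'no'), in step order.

Op 1: fork(P0) -> P1. 3 ppages; refcounts: pp0:2 pp1:2 pp2:2
Op 2: read(P0, v2) -> 17. No state change.
Op 3: write(P0, v0, 152). refcount(pp0)=2>1 -> COPY to pp3. 4 ppages; refcounts: pp0:1 pp1:2 pp2:2 pp3:1
Op 4: write(P0, v1, 177). refcount(pp1)=2>1 -> COPY to pp4. 5 ppages; refcounts: pp0:1 pp1:1 pp2:2 pp3:1 pp4:1
Op 5: fork(P1) -> P2. 5 ppages; refcounts: pp0:2 pp1:2 pp2:3 pp3:1 pp4:1
Op 6: write(P1, v2, 117). refcount(pp2)=3>1 -> COPY to pp5. 6 ppages; refcounts: pp0:2 pp1:2 pp2:2 pp3:1 pp4:1 pp5:1

yes yes yes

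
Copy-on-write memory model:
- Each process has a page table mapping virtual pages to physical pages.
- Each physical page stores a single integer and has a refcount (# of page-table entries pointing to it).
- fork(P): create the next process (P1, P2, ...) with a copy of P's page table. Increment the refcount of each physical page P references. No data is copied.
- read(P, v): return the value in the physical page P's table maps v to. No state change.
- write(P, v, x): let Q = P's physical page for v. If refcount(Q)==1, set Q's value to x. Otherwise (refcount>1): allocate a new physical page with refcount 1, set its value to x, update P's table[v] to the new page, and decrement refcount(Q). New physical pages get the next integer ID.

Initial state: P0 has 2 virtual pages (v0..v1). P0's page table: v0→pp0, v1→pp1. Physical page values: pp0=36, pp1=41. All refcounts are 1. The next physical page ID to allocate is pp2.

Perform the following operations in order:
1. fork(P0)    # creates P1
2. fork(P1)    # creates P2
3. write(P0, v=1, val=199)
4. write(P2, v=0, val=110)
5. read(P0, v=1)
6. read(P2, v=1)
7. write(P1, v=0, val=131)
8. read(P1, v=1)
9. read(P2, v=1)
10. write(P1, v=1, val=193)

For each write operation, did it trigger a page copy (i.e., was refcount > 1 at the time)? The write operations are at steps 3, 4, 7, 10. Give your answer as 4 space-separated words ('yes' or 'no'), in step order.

Op 1: fork(P0) -> P1. 2 ppages; refcounts: pp0:2 pp1:2
Op 2: fork(P1) -> P2. 2 ppages; refcounts: pp0:3 pp1:3
Op 3: write(P0, v1, 199). refcount(pp1)=3>1 -> COPY to pp2. 3 ppages; refcounts: pp0:3 pp1:2 pp2:1
Op 4: write(P2, v0, 110). refcount(pp0)=3>1 -> COPY to pp3. 4 ppages; refcounts: pp0:2 pp1:2 pp2:1 pp3:1
Op 5: read(P0, v1) -> 199. No state change.
Op 6: read(P2, v1) -> 41. No state change.
Op 7: write(P1, v0, 131). refcount(pp0)=2>1 -> COPY to pp4. 5 ppages; refcounts: pp0:1 pp1:2 pp2:1 pp3:1 pp4:1
Op 8: read(P1, v1) -> 41. No state change.
Op 9: read(P2, v1) -> 41. No state change.
Op 10: write(P1, v1, 193). refcount(pp1)=2>1 -> COPY to pp5. 6 ppages; refcounts: pp0:1 pp1:1 pp2:1 pp3:1 pp4:1 pp5:1

yes yes yes yes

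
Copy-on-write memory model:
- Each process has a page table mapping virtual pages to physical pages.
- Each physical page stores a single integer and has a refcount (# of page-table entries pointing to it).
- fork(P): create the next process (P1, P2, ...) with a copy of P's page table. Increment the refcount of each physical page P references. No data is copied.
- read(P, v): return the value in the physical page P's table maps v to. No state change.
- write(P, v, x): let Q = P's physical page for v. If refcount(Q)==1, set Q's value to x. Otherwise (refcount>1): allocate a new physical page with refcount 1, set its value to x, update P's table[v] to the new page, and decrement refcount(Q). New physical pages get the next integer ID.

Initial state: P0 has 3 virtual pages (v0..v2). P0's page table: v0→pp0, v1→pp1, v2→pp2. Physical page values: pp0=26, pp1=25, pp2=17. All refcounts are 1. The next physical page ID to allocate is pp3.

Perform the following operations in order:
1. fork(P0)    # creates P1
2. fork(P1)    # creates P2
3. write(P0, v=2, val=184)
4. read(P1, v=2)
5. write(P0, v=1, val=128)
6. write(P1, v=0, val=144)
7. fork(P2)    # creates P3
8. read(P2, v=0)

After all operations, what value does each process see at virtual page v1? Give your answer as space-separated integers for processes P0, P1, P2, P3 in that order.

Op 1: fork(P0) -> P1. 3 ppages; refcounts: pp0:2 pp1:2 pp2:2
Op 2: fork(P1) -> P2. 3 ppages; refcounts: pp0:3 pp1:3 pp2:3
Op 3: write(P0, v2, 184). refcount(pp2)=3>1 -> COPY to pp3. 4 ppages; refcounts: pp0:3 pp1:3 pp2:2 pp3:1
Op 4: read(P1, v2) -> 17. No state change.
Op 5: write(P0, v1, 128). refcount(pp1)=3>1 -> COPY to pp4. 5 ppages; refcounts: pp0:3 pp1:2 pp2:2 pp3:1 pp4:1
Op 6: write(P1, v0, 144). refcount(pp0)=3>1 -> COPY to pp5. 6 ppages; refcounts: pp0:2 pp1:2 pp2:2 pp3:1 pp4:1 pp5:1
Op 7: fork(P2) -> P3. 6 ppages; refcounts: pp0:3 pp1:3 pp2:3 pp3:1 pp4:1 pp5:1
Op 8: read(P2, v0) -> 26. No state change.
P0: v1 -> pp4 = 128
P1: v1 -> pp1 = 25
P2: v1 -> pp1 = 25
P3: v1 -> pp1 = 25

Answer: 128 25 25 25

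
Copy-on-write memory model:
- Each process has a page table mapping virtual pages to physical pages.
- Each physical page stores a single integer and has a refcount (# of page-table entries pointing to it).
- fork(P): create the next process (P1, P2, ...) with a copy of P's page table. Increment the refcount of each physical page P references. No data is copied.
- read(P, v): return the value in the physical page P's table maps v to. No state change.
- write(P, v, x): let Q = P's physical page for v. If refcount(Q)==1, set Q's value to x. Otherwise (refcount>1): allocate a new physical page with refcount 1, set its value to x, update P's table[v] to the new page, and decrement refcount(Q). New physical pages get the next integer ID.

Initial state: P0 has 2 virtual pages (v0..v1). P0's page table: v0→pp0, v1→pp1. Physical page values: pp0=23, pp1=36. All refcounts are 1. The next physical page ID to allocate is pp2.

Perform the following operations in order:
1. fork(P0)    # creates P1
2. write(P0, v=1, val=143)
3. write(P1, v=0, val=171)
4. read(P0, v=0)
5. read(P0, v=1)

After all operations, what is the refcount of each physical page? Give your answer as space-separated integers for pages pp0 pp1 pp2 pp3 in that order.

Op 1: fork(P0) -> P1. 2 ppages; refcounts: pp0:2 pp1:2
Op 2: write(P0, v1, 143). refcount(pp1)=2>1 -> COPY to pp2. 3 ppages; refcounts: pp0:2 pp1:1 pp2:1
Op 3: write(P1, v0, 171). refcount(pp0)=2>1 -> COPY to pp3. 4 ppages; refcounts: pp0:1 pp1:1 pp2:1 pp3:1
Op 4: read(P0, v0) -> 23. No state change.
Op 5: read(P0, v1) -> 143. No state change.

Answer: 1 1 1 1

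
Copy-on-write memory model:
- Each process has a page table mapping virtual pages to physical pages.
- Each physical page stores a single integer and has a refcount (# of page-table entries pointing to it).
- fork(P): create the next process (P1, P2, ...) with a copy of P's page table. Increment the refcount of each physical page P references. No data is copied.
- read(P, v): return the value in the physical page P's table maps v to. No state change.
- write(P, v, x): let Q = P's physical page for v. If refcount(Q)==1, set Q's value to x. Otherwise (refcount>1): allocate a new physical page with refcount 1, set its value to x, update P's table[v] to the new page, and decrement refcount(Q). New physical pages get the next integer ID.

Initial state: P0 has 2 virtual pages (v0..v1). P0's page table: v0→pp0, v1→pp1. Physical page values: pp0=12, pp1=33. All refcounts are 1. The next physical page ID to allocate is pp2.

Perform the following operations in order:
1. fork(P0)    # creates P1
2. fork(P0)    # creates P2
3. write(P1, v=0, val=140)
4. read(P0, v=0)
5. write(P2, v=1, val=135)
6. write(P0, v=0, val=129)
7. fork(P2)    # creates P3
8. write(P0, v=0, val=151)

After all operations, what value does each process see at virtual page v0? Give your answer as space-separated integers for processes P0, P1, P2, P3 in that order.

Answer: 151 140 12 12

Derivation:
Op 1: fork(P0) -> P1. 2 ppages; refcounts: pp0:2 pp1:2
Op 2: fork(P0) -> P2. 2 ppages; refcounts: pp0:3 pp1:3
Op 3: write(P1, v0, 140). refcount(pp0)=3>1 -> COPY to pp2. 3 ppages; refcounts: pp0:2 pp1:3 pp2:1
Op 4: read(P0, v0) -> 12. No state change.
Op 5: write(P2, v1, 135). refcount(pp1)=3>1 -> COPY to pp3. 4 ppages; refcounts: pp0:2 pp1:2 pp2:1 pp3:1
Op 6: write(P0, v0, 129). refcount(pp0)=2>1 -> COPY to pp4. 5 ppages; refcounts: pp0:1 pp1:2 pp2:1 pp3:1 pp4:1
Op 7: fork(P2) -> P3. 5 ppages; refcounts: pp0:2 pp1:2 pp2:1 pp3:2 pp4:1
Op 8: write(P0, v0, 151). refcount(pp4)=1 -> write in place. 5 ppages; refcounts: pp0:2 pp1:2 pp2:1 pp3:2 pp4:1
P0: v0 -> pp4 = 151
P1: v0 -> pp2 = 140
P2: v0 -> pp0 = 12
P3: v0 -> pp0 = 12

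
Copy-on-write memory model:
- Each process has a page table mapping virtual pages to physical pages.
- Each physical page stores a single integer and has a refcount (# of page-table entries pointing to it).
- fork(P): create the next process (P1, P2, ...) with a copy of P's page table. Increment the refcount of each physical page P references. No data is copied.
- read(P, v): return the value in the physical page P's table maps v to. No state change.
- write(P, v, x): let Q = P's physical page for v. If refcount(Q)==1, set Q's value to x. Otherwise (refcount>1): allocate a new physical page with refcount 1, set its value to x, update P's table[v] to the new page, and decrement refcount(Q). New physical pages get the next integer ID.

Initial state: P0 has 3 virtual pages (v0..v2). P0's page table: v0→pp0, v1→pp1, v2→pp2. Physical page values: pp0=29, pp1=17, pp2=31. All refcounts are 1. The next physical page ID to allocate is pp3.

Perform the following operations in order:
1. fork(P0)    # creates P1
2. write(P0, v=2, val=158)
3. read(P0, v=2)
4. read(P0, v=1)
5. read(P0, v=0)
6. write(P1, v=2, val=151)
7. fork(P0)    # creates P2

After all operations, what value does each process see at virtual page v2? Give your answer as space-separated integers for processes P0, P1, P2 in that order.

Answer: 158 151 158

Derivation:
Op 1: fork(P0) -> P1. 3 ppages; refcounts: pp0:2 pp1:2 pp2:2
Op 2: write(P0, v2, 158). refcount(pp2)=2>1 -> COPY to pp3. 4 ppages; refcounts: pp0:2 pp1:2 pp2:1 pp3:1
Op 3: read(P0, v2) -> 158. No state change.
Op 4: read(P0, v1) -> 17. No state change.
Op 5: read(P0, v0) -> 29. No state change.
Op 6: write(P1, v2, 151). refcount(pp2)=1 -> write in place. 4 ppages; refcounts: pp0:2 pp1:2 pp2:1 pp3:1
Op 7: fork(P0) -> P2. 4 ppages; refcounts: pp0:3 pp1:3 pp2:1 pp3:2
P0: v2 -> pp3 = 158
P1: v2 -> pp2 = 151
P2: v2 -> pp3 = 158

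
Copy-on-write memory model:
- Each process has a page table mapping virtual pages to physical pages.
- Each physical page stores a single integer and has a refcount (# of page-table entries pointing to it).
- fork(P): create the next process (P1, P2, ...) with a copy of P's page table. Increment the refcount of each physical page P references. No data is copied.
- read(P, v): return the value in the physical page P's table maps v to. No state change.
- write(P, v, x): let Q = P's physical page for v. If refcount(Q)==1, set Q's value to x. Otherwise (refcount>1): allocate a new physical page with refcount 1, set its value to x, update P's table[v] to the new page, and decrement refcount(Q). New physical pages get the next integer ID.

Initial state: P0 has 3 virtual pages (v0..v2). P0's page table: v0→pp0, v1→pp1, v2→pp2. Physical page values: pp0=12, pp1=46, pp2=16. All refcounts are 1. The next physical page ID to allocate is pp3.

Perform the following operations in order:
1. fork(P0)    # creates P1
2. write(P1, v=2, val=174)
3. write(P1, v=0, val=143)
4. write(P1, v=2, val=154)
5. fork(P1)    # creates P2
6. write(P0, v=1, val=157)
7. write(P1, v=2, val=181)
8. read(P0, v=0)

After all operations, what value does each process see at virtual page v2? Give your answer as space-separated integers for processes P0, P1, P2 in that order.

Op 1: fork(P0) -> P1. 3 ppages; refcounts: pp0:2 pp1:2 pp2:2
Op 2: write(P1, v2, 174). refcount(pp2)=2>1 -> COPY to pp3. 4 ppages; refcounts: pp0:2 pp1:2 pp2:1 pp3:1
Op 3: write(P1, v0, 143). refcount(pp0)=2>1 -> COPY to pp4. 5 ppages; refcounts: pp0:1 pp1:2 pp2:1 pp3:1 pp4:1
Op 4: write(P1, v2, 154). refcount(pp3)=1 -> write in place. 5 ppages; refcounts: pp0:1 pp1:2 pp2:1 pp3:1 pp4:1
Op 5: fork(P1) -> P2. 5 ppages; refcounts: pp0:1 pp1:3 pp2:1 pp3:2 pp4:2
Op 6: write(P0, v1, 157). refcount(pp1)=3>1 -> COPY to pp5. 6 ppages; refcounts: pp0:1 pp1:2 pp2:1 pp3:2 pp4:2 pp5:1
Op 7: write(P1, v2, 181). refcount(pp3)=2>1 -> COPY to pp6. 7 ppages; refcounts: pp0:1 pp1:2 pp2:1 pp3:1 pp4:2 pp5:1 pp6:1
Op 8: read(P0, v0) -> 12. No state change.
P0: v2 -> pp2 = 16
P1: v2 -> pp6 = 181
P2: v2 -> pp3 = 154

Answer: 16 181 154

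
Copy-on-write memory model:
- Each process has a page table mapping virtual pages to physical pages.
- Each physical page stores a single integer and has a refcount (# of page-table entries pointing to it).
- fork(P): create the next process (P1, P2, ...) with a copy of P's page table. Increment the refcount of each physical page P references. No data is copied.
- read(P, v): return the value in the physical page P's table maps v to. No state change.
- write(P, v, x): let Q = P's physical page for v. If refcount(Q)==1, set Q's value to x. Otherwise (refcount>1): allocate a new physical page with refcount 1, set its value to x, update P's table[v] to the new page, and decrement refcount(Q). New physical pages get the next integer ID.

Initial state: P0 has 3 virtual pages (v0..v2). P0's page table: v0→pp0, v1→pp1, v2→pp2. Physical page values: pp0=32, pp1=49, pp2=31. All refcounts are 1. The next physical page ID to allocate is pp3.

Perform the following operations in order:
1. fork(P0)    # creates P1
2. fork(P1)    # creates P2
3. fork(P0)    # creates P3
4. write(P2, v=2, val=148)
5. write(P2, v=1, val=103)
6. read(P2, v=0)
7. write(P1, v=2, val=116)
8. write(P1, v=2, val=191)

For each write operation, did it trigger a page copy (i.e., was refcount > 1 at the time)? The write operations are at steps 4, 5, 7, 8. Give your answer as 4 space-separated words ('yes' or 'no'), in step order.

Op 1: fork(P0) -> P1. 3 ppages; refcounts: pp0:2 pp1:2 pp2:2
Op 2: fork(P1) -> P2. 3 ppages; refcounts: pp0:3 pp1:3 pp2:3
Op 3: fork(P0) -> P3. 3 ppages; refcounts: pp0:4 pp1:4 pp2:4
Op 4: write(P2, v2, 148). refcount(pp2)=4>1 -> COPY to pp3. 4 ppages; refcounts: pp0:4 pp1:4 pp2:3 pp3:1
Op 5: write(P2, v1, 103). refcount(pp1)=4>1 -> COPY to pp4. 5 ppages; refcounts: pp0:4 pp1:3 pp2:3 pp3:1 pp4:1
Op 6: read(P2, v0) -> 32. No state change.
Op 7: write(P1, v2, 116). refcount(pp2)=3>1 -> COPY to pp5. 6 ppages; refcounts: pp0:4 pp1:3 pp2:2 pp3:1 pp4:1 pp5:1
Op 8: write(P1, v2, 191). refcount(pp5)=1 -> write in place. 6 ppages; refcounts: pp0:4 pp1:3 pp2:2 pp3:1 pp4:1 pp5:1

yes yes yes no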